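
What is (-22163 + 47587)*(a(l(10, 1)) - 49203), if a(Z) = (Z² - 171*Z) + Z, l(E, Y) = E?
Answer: -1291615472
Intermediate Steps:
a(Z) = Z² - 170*Z
(-22163 + 47587)*(a(l(10, 1)) - 49203) = (-22163 + 47587)*(10*(-170 + 10) - 49203) = 25424*(10*(-160) - 49203) = 25424*(-1600 - 49203) = 25424*(-50803) = -1291615472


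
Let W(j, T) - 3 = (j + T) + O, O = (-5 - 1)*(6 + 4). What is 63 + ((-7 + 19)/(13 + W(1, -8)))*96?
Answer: 687/17 ≈ 40.412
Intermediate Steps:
O = -60 (O = -6*10 = -60)
W(j, T) = -57 + T + j (W(j, T) = 3 + ((j + T) - 60) = 3 + ((T + j) - 60) = 3 + (-60 + T + j) = -57 + T + j)
63 + ((-7 + 19)/(13 + W(1, -8)))*96 = 63 + ((-7 + 19)/(13 + (-57 - 8 + 1)))*96 = 63 + (12/(13 - 64))*96 = 63 + (12/(-51))*96 = 63 + (12*(-1/51))*96 = 63 - 4/17*96 = 63 - 384/17 = 687/17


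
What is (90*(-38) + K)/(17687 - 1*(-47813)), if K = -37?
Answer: -3457/65500 ≈ -0.052779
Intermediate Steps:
(90*(-38) + K)/(17687 - 1*(-47813)) = (90*(-38) - 37)/(17687 - 1*(-47813)) = (-3420 - 37)/(17687 + 47813) = -3457/65500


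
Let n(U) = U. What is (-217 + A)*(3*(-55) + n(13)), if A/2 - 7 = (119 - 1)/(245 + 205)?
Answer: 6924664/225 ≈ 30776.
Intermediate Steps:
A = 3268/225 (A = 14 + 2*((119 - 1)/(245 + 205)) = 14 + 2*(118/450) = 14 + 2*(118*(1/450)) = 14 + 2*(59/225) = 14 + 118/225 = 3268/225 ≈ 14.524)
(-217 + A)*(3*(-55) + n(13)) = (-217 + 3268/225)*(3*(-55) + 13) = -45557*(-165 + 13)/225 = -45557/225*(-152) = 6924664/225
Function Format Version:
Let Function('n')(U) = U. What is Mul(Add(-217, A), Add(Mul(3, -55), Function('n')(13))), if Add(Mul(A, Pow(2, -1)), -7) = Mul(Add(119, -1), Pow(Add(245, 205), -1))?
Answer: Rational(6924664, 225) ≈ 30776.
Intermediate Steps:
A = Rational(3268, 225) (A = Add(14, Mul(2, Mul(Add(119, -1), Pow(Add(245, 205), -1)))) = Add(14, Mul(2, Mul(118, Pow(450, -1)))) = Add(14, Mul(2, Mul(118, Rational(1, 450)))) = Add(14, Mul(2, Rational(59, 225))) = Add(14, Rational(118, 225)) = Rational(3268, 225) ≈ 14.524)
Mul(Add(-217, A), Add(Mul(3, -55), Function('n')(13))) = Mul(Add(-217, Rational(3268, 225)), Add(Mul(3, -55), 13)) = Mul(Rational(-45557, 225), Add(-165, 13)) = Mul(Rational(-45557, 225), -152) = Rational(6924664, 225)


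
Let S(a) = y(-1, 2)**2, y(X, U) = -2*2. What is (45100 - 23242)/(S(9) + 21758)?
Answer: 3643/3629 ≈ 1.0039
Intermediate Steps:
y(X, U) = -4
S(a) = 16 (S(a) = (-4)**2 = 16)
(45100 - 23242)/(S(9) + 21758) = (45100 - 23242)/(16 + 21758) = 21858/21774 = 21858*(1/21774) = 3643/3629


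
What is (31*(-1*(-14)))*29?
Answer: 12586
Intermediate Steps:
(31*(-1*(-14)))*29 = (31*14)*29 = 434*29 = 12586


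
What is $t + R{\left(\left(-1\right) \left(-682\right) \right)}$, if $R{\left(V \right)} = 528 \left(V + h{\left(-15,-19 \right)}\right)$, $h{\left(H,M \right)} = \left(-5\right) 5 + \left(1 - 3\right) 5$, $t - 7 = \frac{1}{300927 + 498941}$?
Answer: $\frac{273253305765}{799868} \approx 3.4162 \cdot 10^{5}$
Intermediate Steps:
$t = \frac{5599077}{799868}$ ($t = 7 + \frac{1}{300927 + 498941} = 7 + \frac{1}{799868} = \frac{5599077}{799868} \approx 7.0$)
$h{\left(H,M \right)} = -35$ ($h{\left(H,M \right)} = -25 - 10 = -35$)
$R{\left(V \right)} = -18480 + 528 V$ ($R{\left(V \right)} = 528 \left(V - 35\right) = 528 \left(-35 + V\right) = -18480 + 528 V$)
$t + R{\left(\left(-1\right) \left(-682\right) \right)} = \frac{5599077}{799868} - \left(18480 - 528 \left(\left(-1\right) \left(-682\right)\right)\right) = \frac{5599077}{799868} + \left(-18480 + 528 \cdot 682\right) = \frac{5599077}{799868} + \left(-18480 + 360096\right) = \frac{5599077}{799868} + 341616 = \frac{273253305765}{799868}$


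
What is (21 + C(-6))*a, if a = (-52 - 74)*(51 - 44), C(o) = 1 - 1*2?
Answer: -17640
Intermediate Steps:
C(o) = -1 (C(o) = 1 - 2 = -1)
a = -882 (a = -126*7 = -882)
(21 + C(-6))*a = (21 - 1)*(-882) = 20*(-882) = -17640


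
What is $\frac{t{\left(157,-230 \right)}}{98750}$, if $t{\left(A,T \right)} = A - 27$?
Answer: $\frac{13}{9875} \approx 0.0013165$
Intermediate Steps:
$t{\left(A,T \right)} = -27 + A$ ($t{\left(A,T \right)} = A - 27 = -27 + A$)
$\frac{t{\left(157,-230 \right)}}{98750} = \frac{-27 + 157}{98750} = 130 \cdot \frac{1}{98750} = \frac{13}{9875}$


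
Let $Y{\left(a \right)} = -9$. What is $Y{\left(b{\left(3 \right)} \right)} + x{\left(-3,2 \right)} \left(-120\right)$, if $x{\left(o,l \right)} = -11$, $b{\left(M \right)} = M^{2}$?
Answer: $1311$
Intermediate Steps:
$Y{\left(b{\left(3 \right)} \right)} + x{\left(-3,2 \right)} \left(-120\right) = -9 - -1320 = -9 + 1320 = 1311$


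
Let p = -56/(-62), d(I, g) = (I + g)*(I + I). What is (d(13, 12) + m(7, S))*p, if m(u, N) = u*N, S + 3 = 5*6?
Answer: 23492/31 ≈ 757.81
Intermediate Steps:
d(I, g) = 2*I*(I + g) (d(I, g) = (I + g)*(2*I) = 2*I*(I + g))
p = 28/31 (p = -56*(-1/62) = 28/31 ≈ 0.90323)
S = 27 (S = -3 + 5*6 = -3 + 30 = 27)
m(u, N) = N*u
(d(13, 12) + m(7, S))*p = (2*13*(13 + 12) + 27*7)*(28/31) = (2*13*25 + 189)*(28/31) = (650 + 189)*(28/31) = 839*(28/31) = 23492/31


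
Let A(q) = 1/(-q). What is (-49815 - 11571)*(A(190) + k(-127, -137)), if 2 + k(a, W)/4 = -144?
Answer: 3405725973/95 ≈ 3.5850e+7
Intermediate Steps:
k(a, W) = -584 (k(a, W) = -8 + 4*(-144) = -8 - 576 = -584)
A(q) = -1/q
(-49815 - 11571)*(A(190) + k(-127, -137)) = (-49815 - 11571)*(-1/190 - 584) = -61386*(-1*1/190 - 584) = -61386*(-1/190 - 584) = -61386*(-110961/190) = 3405725973/95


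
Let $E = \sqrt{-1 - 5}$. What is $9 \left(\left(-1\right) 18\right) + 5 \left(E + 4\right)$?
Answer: $-142 + 5 i \sqrt{6} \approx -142.0 + 12.247 i$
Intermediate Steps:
$E = i \sqrt{6}$ ($E = \sqrt{-6} = i \sqrt{6} \approx 2.4495 i$)
$9 \left(\left(-1\right) 18\right) + 5 \left(E + 4\right) = 9 \left(\left(-1\right) 18\right) + 5 \left(i \sqrt{6} + 4\right) = 9 \left(-18\right) + 5 \left(4 + i \sqrt{6}\right) = -162 + \left(20 + 5 i \sqrt{6}\right) = -142 + 5 i \sqrt{6}$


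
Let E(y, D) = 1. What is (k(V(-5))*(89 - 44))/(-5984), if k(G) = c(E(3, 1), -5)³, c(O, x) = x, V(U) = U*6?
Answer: 5625/5984 ≈ 0.94001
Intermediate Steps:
V(U) = 6*U
k(G) = -125 (k(G) = (-5)³ = -125)
(k(V(-5))*(89 - 44))/(-5984) = -125*(89 - 44)/(-5984) = -125*45*(-1/5984) = -5625*(-1/5984) = 5625/5984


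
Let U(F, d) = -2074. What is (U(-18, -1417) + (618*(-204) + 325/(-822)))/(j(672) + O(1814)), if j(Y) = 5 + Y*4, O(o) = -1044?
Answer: -105336337/1355478 ≈ -77.712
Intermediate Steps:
j(Y) = 5 + 4*Y
(U(-18, -1417) + (618*(-204) + 325/(-822)))/(j(672) + O(1814)) = (-2074 + (618*(-204) + 325/(-822)))/((5 + 4*672) - 1044) = (-2074 + (-126072 + 325*(-1/822)))/((5 + 2688) - 1044) = (-2074 + (-126072 - 325/822))/(2693 - 1044) = (-2074 - 103631509/822)/1649 = -105336337/822*1/1649 = -105336337/1355478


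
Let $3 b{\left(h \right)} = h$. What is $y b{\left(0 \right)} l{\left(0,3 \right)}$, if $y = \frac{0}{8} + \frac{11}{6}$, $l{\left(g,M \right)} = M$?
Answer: $0$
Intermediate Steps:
$b{\left(h \right)} = \frac{h}{3}$
$y = \frac{11}{6}$ ($y = 0 \cdot \frac{1}{8} + 11 \cdot \frac{1}{6} = 0 + \frac{11}{6} = \frac{11}{6} \approx 1.8333$)
$y b{\left(0 \right)} l{\left(0,3 \right)} = \frac{11 \cdot \frac{1}{3} \cdot 0}{6} \cdot 3 = \frac{11}{6} \cdot 0 \cdot 3 = 0 \cdot 3 = 0$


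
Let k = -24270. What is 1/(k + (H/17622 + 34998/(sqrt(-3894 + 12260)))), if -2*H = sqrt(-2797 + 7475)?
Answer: 1656468/(-40202478360 - 47*sqrt(4678) + 6929604*sqrt(8366)) ≈ -4.1863e-5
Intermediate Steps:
H = -sqrt(4678)/2 (H = -sqrt(-2797 + 7475)/2 = -sqrt(4678)/2 ≈ -34.198)
1/(k + (H/17622 + 34998/(sqrt(-3894 + 12260)))) = 1/(-24270 + (-sqrt(4678)/2/17622 + 34998/(sqrt(-3894 + 12260)))) = 1/(-24270 + (-sqrt(4678)/2*(1/17622) + 34998/(sqrt(8366)))) = 1/(-24270 + (-sqrt(4678)/35244 + 34998*(sqrt(8366)/8366))) = 1/(-24270 + (-sqrt(4678)/35244 + 17499*sqrt(8366)/4183)) = 1/(-24270 - sqrt(4678)/35244 + 17499*sqrt(8366)/4183)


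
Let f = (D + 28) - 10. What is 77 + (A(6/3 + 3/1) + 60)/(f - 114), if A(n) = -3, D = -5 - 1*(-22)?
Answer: 6026/79 ≈ 76.278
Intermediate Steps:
D = 17 (D = -5 + 22 = 17)
f = 35 (f = (17 + 28) - 10 = 45 - 10 = 35)
77 + (A(6/3 + 3/1) + 60)/(f - 114) = 77 + (-3 + 60)/(35 - 114) = 77 + 57/(-79) = 77 + 57*(-1/79) = 77 - 57/79 = 6026/79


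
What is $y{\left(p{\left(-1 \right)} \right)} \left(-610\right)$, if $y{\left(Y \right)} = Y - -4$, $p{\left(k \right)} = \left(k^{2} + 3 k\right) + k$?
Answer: $-610$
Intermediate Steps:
$p{\left(k \right)} = k^{2} + 4 k$
$y{\left(Y \right)} = 4 + Y$ ($y{\left(Y \right)} = Y + 4 = 4 + Y$)
$y{\left(p{\left(-1 \right)} \right)} \left(-610\right) = \left(4 - \left(4 - 1\right)\right) \left(-610\right) = \left(4 - 3\right) \left(-610\right) = 1 \left(-610\right) = -610$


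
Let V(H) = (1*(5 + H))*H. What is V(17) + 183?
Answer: 557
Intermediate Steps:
V(H) = H*(5 + H) (V(H) = (5 + H)*H = H*(5 + H))
V(17) + 183 = 17*(5 + 17) + 183 = 17*22 + 183 = 374 + 183 = 557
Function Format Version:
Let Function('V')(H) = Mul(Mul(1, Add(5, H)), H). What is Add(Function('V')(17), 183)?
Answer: 557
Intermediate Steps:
Function('V')(H) = Mul(H, Add(5, H)) (Function('V')(H) = Mul(Add(5, H), H) = Mul(H, Add(5, H)))
Add(Function('V')(17), 183) = Add(Mul(17, Add(5, 17)), 183) = Add(Mul(17, 22), 183) = Add(374, 183) = 557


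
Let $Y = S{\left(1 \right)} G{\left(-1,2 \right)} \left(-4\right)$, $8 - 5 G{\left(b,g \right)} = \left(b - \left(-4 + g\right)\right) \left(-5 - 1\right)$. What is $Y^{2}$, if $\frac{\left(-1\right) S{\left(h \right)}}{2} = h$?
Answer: $\frac{12544}{25} \approx 501.76$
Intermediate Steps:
$S{\left(h \right)} = - 2 h$
$G{\left(b,g \right)} = \frac{32}{5} - \frac{6 g}{5} + \frac{6 b}{5}$ ($G{\left(b,g \right)} = \frac{8}{5} - \frac{\left(b - \left(-4 + g\right)\right) \left(-5 - 1\right)}{5} = \frac{8}{5} - \frac{\left(4 + b - g\right) \left(-6\right)}{5} = \frac{8}{5} - \frac{-24 - 6 b + 6 g}{5} = \frac{8}{5} + \left(\frac{24}{5} - \frac{6 g}{5} + \frac{6 b}{5}\right) = \frac{32}{5} - \frac{6 g}{5} + \frac{6 b}{5}$)
$Y = \frac{112}{5}$ ($Y = \left(-2\right) 1 \left(\frac{32}{5} - \frac{12}{5} + \frac{6}{5} \left(-1\right)\right) \left(-4\right) = - 2 \left(\frac{32}{5} - \frac{12}{5} - \frac{6}{5}\right) \left(-4\right) = \left(-2\right) \frac{14}{5} \left(-4\right) = \left(- \frac{28}{5}\right) \left(-4\right) = \frac{112}{5} \approx 22.4$)
$Y^{2} = \left(\frac{112}{5}\right)^{2} = \frac{12544}{25}$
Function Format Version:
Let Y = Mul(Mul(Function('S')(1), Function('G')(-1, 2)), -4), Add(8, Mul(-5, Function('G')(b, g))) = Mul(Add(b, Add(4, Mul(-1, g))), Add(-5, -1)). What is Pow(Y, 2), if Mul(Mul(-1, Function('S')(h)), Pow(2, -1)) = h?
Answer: Rational(12544, 25) ≈ 501.76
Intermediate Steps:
Function('S')(h) = Mul(-2, h)
Function('G')(b, g) = Add(Rational(32, 5), Mul(Rational(-6, 5), g), Mul(Rational(6, 5), b)) (Function('G')(b, g) = Add(Rational(8, 5), Mul(Rational(-1, 5), Mul(Add(b, Add(4, Mul(-1, g))), Add(-5, -1)))) = Add(Rational(8, 5), Mul(Rational(-1, 5), Mul(Add(4, b, Mul(-1, g)), -6))) = Add(Rational(8, 5), Mul(Rational(-1, 5), Add(-24, Mul(-6, b), Mul(6, g)))) = Add(Rational(8, 5), Add(Rational(24, 5), Mul(Rational(-6, 5), g), Mul(Rational(6, 5), b))) = Add(Rational(32, 5), Mul(Rational(-6, 5), g), Mul(Rational(6, 5), b)))
Y = Rational(112, 5) (Y = Mul(Mul(Mul(-2, 1), Add(Rational(32, 5), Mul(Rational(-6, 5), 2), Mul(Rational(6, 5), -1))), -4) = Mul(Mul(-2, Add(Rational(32, 5), Rational(-12, 5), Rational(-6, 5))), -4) = Mul(Mul(-2, Rational(14, 5)), -4) = Mul(Rational(-28, 5), -4) = Rational(112, 5) ≈ 22.400)
Pow(Y, 2) = Pow(Rational(112, 5), 2) = Rational(12544, 25)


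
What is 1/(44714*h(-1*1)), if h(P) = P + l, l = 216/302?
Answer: -151/1922702 ≈ -7.8535e-5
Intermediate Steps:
l = 108/151 (l = 216*(1/302) = 108/151 ≈ 0.71523)
h(P) = 108/151 + P (h(P) = P + 108/151 = 108/151 + P)
1/(44714*h(-1*1)) = 1/(44714*(108/151 - 1*1)) = 1/(44714*(108/151 - 1)) = 1/(44714*(-43/151)) = (1/44714)*(-151/43) = -151/1922702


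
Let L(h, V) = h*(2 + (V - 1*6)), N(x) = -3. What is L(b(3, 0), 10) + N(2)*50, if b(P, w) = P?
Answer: -132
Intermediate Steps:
L(h, V) = h*(-4 + V) (L(h, V) = h*(2 + (V - 6)) = h*(2 + (-6 + V)) = h*(-4 + V))
L(b(3, 0), 10) + N(2)*50 = 3*(-4 + 10) - 3*50 = 3*6 - 150 = 18 - 150 = -132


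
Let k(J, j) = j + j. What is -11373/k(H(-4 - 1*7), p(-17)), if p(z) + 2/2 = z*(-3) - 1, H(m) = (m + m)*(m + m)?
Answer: -11373/98 ≈ -116.05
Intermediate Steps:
H(m) = 4*m**2 (H(m) = (2*m)*(2*m) = 4*m**2)
p(z) = -2 - 3*z (p(z) = -1 + (z*(-3) - 1) = -1 + (-3*z - 1) = -1 + (-1 - 3*z) = -2 - 3*z)
k(J, j) = 2*j
-11373/k(H(-4 - 1*7), p(-17)) = -11373*1/(2*(-2 - 3*(-17))) = -11373*1/(2*(-2 + 51)) = -11373/(2*49) = -11373/98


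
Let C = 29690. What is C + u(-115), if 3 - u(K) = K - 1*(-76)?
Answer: 29732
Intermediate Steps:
u(K) = -73 - K (u(K) = 3 - (K - 1*(-76)) = 3 - (K + 76) = 3 - (76 + K) = 3 + (-76 - K) = -73 - K)
C + u(-115) = 29690 + (-73 - 1*(-115)) = 29690 + (-73 + 115) = 29690 + 42 = 29732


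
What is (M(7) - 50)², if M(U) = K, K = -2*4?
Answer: 3364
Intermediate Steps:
K = -8
M(U) = -8
(M(7) - 50)² = (-8 - 50)² = (-58)² = 3364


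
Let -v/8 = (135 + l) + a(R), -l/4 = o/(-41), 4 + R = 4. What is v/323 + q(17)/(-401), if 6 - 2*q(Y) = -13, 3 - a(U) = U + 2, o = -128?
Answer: -32742241/10620886 ≈ -3.0828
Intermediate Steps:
R = 0 (R = -4 + 4 = 0)
a(U) = 1 - U (a(U) = 3 - (U + 2) = 3 - (2 + U) = 3 + (-2 - U) = 1 - U)
q(Y) = 19/2 (q(Y) = 3 - 1/2*(-13) = 3 + 13/2 = 19/2)
l = -512/41 (l = -(-512)/(-41) = -(-512)*(-1)/41 = -4*128/41 = -512/41 ≈ -12.488)
v = -40512/41 (v = -8*((135 - 512/41) + (1 - 1*0)) = -8*(5023/41 + (1 + 0)) = -8*(5023/41 + 1) = -8*5064/41 = -40512/41 ≈ -988.10)
v/323 + q(17)/(-401) = -40512/41/323 + (19/2)/(-401) = -40512/41*1/323 + (19/2)*(-1/401) = -40512/13243 - 19/802 = -32742241/10620886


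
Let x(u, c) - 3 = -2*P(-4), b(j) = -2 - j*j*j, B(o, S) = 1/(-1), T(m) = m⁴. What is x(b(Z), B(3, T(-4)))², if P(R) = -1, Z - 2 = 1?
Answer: 25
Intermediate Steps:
Z = 3 (Z = 2 + 1 = 3)
B(o, S) = -1
b(j) = -2 - j³ (b(j) = -2 - j²*j = -2 - j³)
x(u, c) = 5 (x(u, c) = 3 - 2*(-1) = 3 + 2 = 5)
x(b(Z), B(3, T(-4)))² = 5² = 25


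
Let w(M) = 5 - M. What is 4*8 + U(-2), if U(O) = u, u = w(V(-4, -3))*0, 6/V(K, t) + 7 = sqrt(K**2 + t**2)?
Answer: 32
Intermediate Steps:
V(K, t) = 6/(-7 + sqrt(K**2 + t**2))
u = 0 (u = (5 - 6/(-7 + sqrt((-4)**2 + (-3)**2)))*0 = (5 - 6/(-7 + sqrt(16 + 9)))*0 = (5 - 6/(-7 + sqrt(25)))*0 = (5 - 6/(-7 + 5))*0 = (5 - 6/(-2))*0 = (5 - 6*(-1)/2)*0 = (5 - 1*(-3))*0 = (5 + 3)*0 = 8*0 = 0)
U(O) = 0
4*8 + U(-2) = 4*8 + 0 = 32 + 0 = 32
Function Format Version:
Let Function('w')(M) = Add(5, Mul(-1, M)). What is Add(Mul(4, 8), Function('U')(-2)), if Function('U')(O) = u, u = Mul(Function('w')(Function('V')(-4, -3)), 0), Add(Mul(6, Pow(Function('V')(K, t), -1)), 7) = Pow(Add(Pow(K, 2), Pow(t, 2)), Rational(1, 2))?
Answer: 32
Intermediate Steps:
Function('V')(K, t) = Mul(6, Pow(Add(-7, Pow(Add(Pow(K, 2), Pow(t, 2)), Rational(1, 2))), -1))
u = 0 (u = Mul(Add(5, Mul(-1, Mul(6, Pow(Add(-7, Pow(Add(Pow(-4, 2), Pow(-3, 2)), Rational(1, 2))), -1)))), 0) = Mul(Add(5, Mul(-1, Mul(6, Pow(Add(-7, Pow(Add(16, 9), Rational(1, 2))), -1)))), 0) = Mul(Add(5, Mul(-1, Mul(6, Pow(Add(-7, Pow(25, Rational(1, 2))), -1)))), 0) = Mul(Add(5, Mul(-1, Mul(6, Pow(Add(-7, 5), -1)))), 0) = Mul(Add(5, Mul(-1, Mul(6, Pow(-2, -1)))), 0) = Mul(Add(5, Mul(-1, Mul(6, Rational(-1, 2)))), 0) = Mul(Add(5, Mul(-1, -3)), 0) = Mul(Add(5, 3), 0) = Mul(8, 0) = 0)
Function('U')(O) = 0
Add(Mul(4, 8), Function('U')(-2)) = Add(Mul(4, 8), 0) = Add(32, 0) = 32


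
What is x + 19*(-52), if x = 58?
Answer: -930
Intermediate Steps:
x + 19*(-52) = 58 + 19*(-52) = 58 - 988 = -930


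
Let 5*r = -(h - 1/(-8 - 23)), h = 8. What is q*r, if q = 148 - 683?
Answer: 26643/31 ≈ 859.45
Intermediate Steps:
q = -535
r = -249/155 (r = (-(8 - 1/(-8 - 23)))/5 = (-(8 - 1/(-31)))/5 = (-(8 - 1*(-1/31)))/5 = (-(8 + 1/31))/5 = (-1*249/31)/5 = (⅕)*(-249/31) = -249/155 ≈ -1.6065)
q*r = -535*(-249/155) = 26643/31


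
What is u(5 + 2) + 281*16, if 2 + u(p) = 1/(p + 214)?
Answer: 993175/221 ≈ 4494.0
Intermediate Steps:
u(p) = -2 + 1/(214 + p) (u(p) = -2 + 1/(p + 214) = -2 + 1/(214 + p))
u(5 + 2) + 281*16 = (-427 - 2*(5 + 2))/(214 + (5 + 2)) + 281*16 = (-427 - 2*7)/(214 + 7) + 4496 = (-427 - 14)/221 + 4496 = (1/221)*(-441) + 4496 = -441/221 + 4496 = 993175/221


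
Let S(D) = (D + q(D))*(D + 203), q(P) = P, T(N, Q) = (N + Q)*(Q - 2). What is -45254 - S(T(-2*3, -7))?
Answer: -120134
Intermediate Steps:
T(N, Q) = (-2 + Q)*(N + Q) (T(N, Q) = (N + Q)*(-2 + Q) = (-2 + Q)*(N + Q))
S(D) = 2*D*(203 + D) (S(D) = (D + D)*(D + 203) = (2*D)*(203 + D) = 2*D*(203 + D))
-45254 - S(T(-2*3, -7)) = -45254 - 2*((-7)² - (-4)*3 - 2*(-7) - 2*3*(-7))*(203 + ((-7)² - (-4)*3 - 2*(-7) - 2*3*(-7))) = -45254 - 2*(49 - 2*(-6) + 14 - 6*(-7))*(203 + (49 - 2*(-6) + 14 - 6*(-7))) = -45254 - 2*(49 + 12 + 14 + 42)*(203 + (49 + 12 + 14 + 42)) = -45254 - 2*117*(203 + 117) = -45254 - 2*117*320 = -45254 - 1*74880 = -45254 - 74880 = -120134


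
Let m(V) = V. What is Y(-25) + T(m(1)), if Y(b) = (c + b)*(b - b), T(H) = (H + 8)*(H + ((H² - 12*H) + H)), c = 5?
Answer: -81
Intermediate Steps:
T(H) = (8 + H)*(H² - 10*H) (T(H) = (8 + H)*(H + (H² - 11*H)) = (8 + H)*(H² - 10*H))
Y(b) = 0 (Y(b) = (5 + b)*(b - b) = (5 + b)*0 = 0)
Y(-25) + T(m(1)) = 0 + 1*(-80 + 1² - 2*1) = 0 + 1*(-80 + 1 - 2) = 0 + 1*(-81) = 0 - 81 = -81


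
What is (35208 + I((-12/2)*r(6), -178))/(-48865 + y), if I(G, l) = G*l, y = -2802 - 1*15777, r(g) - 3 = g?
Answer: -11205/16861 ≈ -0.66455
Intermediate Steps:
r(g) = 3 + g
y = -18579 (y = -2802 - 15777 = -18579)
(35208 + I((-12/2)*r(6), -178))/(-48865 + y) = (35208 + ((-12/2)*(3 + 6))*(-178))/(-48865 - 18579) = (35208 + (-12*1/2*9)*(-178))/(-67444) = (35208 - 6*9*(-178))*(-1/67444) = (35208 - 54*(-178))*(-1/67444) = (35208 + 9612)*(-1/67444) = 44820*(-1/67444) = -11205/16861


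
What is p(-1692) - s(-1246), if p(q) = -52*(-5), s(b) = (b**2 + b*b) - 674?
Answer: -3104098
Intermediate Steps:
s(b) = -674 + 2*b**2 (s(b) = (b**2 + b**2) - 674 = 2*b**2 - 674 = -674 + 2*b**2)
p(q) = 260
p(-1692) - s(-1246) = 260 - (-674 + 2*(-1246)**2) = 260 - (-674 + 2*1552516) = 260 - (-674 + 3105032) = 260 - 1*3104358 = 260 - 3104358 = -3104098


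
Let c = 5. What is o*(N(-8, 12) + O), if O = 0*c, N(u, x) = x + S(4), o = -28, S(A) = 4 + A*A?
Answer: -896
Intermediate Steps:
S(A) = 4 + A²
N(u, x) = 20 + x (N(u, x) = x + (4 + 4²) = x + (4 + 16) = x + 20 = 20 + x)
O = 0 (O = 0*5 = 0)
o*(N(-8, 12) + O) = -28*((20 + 12) + 0) = -28*(32 + 0) = -28*32 = -896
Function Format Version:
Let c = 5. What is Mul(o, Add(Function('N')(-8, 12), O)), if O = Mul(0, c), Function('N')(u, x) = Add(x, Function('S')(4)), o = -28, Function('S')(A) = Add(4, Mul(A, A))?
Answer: -896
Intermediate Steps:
Function('S')(A) = Add(4, Pow(A, 2))
Function('N')(u, x) = Add(20, x) (Function('N')(u, x) = Add(x, Add(4, Pow(4, 2))) = Add(x, Add(4, 16)) = Add(x, 20) = Add(20, x))
O = 0 (O = Mul(0, 5) = 0)
Mul(o, Add(Function('N')(-8, 12), O)) = Mul(-28, Add(Add(20, 12), 0)) = Mul(-28, Add(32, 0)) = Mul(-28, 32) = -896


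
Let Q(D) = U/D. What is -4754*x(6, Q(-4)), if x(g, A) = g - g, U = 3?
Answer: 0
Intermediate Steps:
Q(D) = 3/D
x(g, A) = 0
-4754*x(6, Q(-4)) = -4754*0 = 0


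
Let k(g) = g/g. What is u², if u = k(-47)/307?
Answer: 1/94249 ≈ 1.0610e-5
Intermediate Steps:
k(g) = 1
u = 1/307 ≈ 0.0032573
u² = (1/307)² = 1/94249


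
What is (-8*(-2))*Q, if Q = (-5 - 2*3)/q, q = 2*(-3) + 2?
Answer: 44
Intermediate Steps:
q = -4 (q = -6 + 2 = -4)
Q = 11/4 (Q = (-5 - 2*3)/(-4) = (-5 - 6)*(-¼) = -11*(-¼) = 11/4 ≈ 2.7500)
(-8*(-2))*Q = -8*(-2)*(11/4) = 16*(11/4) = 44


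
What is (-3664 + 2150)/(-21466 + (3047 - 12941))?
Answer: 757/15680 ≈ 0.048278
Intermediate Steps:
(-3664 + 2150)/(-21466 + (3047 - 12941)) = -1514/(-21466 - 9894) = -1514/(-31360) = -1514*(-1/31360) = 757/15680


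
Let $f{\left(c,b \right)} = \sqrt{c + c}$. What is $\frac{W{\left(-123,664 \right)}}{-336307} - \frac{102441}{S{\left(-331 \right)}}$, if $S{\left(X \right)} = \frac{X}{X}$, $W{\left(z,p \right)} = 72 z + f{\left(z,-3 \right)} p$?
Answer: $- \frac{34451616531}{336307} - \frac{664 i \sqrt{246}}{336307} \approx -1.0244 \cdot 10^{5} - 0.030967 i$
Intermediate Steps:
$f{\left(c,b \right)} = \sqrt{2} \sqrt{c}$ ($f{\left(c,b \right)} = \sqrt{2 c} = \sqrt{2} \sqrt{c}$)
$W{\left(z,p \right)} = 72 z + p \sqrt{2} \sqrt{z}$ ($W{\left(z,p \right)} = 72 z + \sqrt{2} \sqrt{z} p = 72 z + p \sqrt{2} \sqrt{z}$)
$S{\left(X \right)} = 1$
$\frac{W{\left(-123,664 \right)}}{-336307} - \frac{102441}{S{\left(-331 \right)}} = \frac{72 \left(-123\right) + 664 \sqrt{2} \sqrt{-123}}{-336307} - \frac{102441}{1} = \left(-8856 + 664 \sqrt{2} i \sqrt{123}\right) \left(- \frac{1}{336307}\right) - 102441 = \left(-8856 + 664 i \sqrt{246}\right) \left(- \frac{1}{336307}\right) - 102441 = \left(\frac{8856}{336307} - \frac{664 i \sqrt{246}}{336307}\right) - 102441 = - \frac{34451616531}{336307} - \frac{664 i \sqrt{246}}{336307}$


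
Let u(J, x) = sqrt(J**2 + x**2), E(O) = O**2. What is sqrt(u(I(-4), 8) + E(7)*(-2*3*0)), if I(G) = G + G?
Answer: 2*2**(3/4) ≈ 3.3636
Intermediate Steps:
I(G) = 2*G
sqrt(u(I(-4), 8) + E(7)*(-2*3*0)) = sqrt(sqrt((2*(-4))**2 + 8**2) + 7**2*(-2*3*0)) = sqrt(sqrt((-8)**2 + 64) + 49*(-6*0)) = sqrt(sqrt(64 + 64) + 49*0) = sqrt(sqrt(128) + 0) = sqrt(8*sqrt(2) + 0) = sqrt(8*sqrt(2)) = 2*sqrt(2)*2**(1/4)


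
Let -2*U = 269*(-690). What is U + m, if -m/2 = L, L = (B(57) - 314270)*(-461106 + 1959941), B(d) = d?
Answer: 941906976515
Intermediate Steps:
U = 92805 (U = -269*(-690)/2 = -½*(-185610) = 92805)
L = -470953441855 (L = (57 - 314270)*(-461106 + 1959941) = -314213*1498835 = -470953441855)
m = 941906883710 (m = -2*(-470953441855) = 941906883710)
U + m = 92805 + 941906883710 = 941906976515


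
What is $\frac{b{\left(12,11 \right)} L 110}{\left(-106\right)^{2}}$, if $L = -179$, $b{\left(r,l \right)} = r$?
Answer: $- \frac{59070}{2809} \approx -21.029$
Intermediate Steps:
$\frac{b{\left(12,11 \right)} L 110}{\left(-106\right)^{2}} = \frac{12 \left(-179\right) 110}{\left(-106\right)^{2}} = \frac{\left(-2148\right) 110}{11236} = \left(-236280\right) \frac{1}{11236} = - \frac{59070}{2809}$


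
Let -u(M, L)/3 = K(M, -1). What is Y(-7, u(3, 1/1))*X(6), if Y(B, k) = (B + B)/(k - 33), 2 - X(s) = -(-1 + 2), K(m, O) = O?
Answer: 7/5 ≈ 1.4000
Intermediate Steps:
X(s) = 3 (X(s) = 2 - (-1)*(-1 + 2) = 2 - (-1) = 2 - 1*(-1) = 2 + 1 = 3)
u(M, L) = 3 (u(M, L) = -3*(-1) = 3)
Y(B, k) = 2*B/(-33 + k) (Y(B, k) = (2*B)/(-33 + k) = 2*B/(-33 + k))
Y(-7, u(3, 1/1))*X(6) = (2*(-7)/(-33 + 3))*3 = (2*(-7)/(-30))*3 = (2*(-7)*(-1/30))*3 = (7/15)*3 = 7/5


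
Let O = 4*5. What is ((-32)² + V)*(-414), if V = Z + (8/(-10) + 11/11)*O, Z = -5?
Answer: -423522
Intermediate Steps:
O = 20
V = -1 (V = -5 + (8/(-10) + 11/11)*20 = -5 + (8*(-⅒) + 11*(1/11))*20 = -5 + (-⅘ + 1)*20 = -5 + (⅕)*20 = -5 + 4 = -1)
((-32)² + V)*(-414) = ((-32)² - 1)*(-414) = (1024 - 1)*(-414) = 1023*(-414) = -423522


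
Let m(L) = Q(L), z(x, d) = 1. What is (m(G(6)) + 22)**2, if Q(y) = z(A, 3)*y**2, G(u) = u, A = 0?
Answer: 3364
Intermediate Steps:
Q(y) = y**2 (Q(y) = 1*y**2 = y**2)
m(L) = L**2
(m(G(6)) + 22)**2 = (6**2 + 22)**2 = (36 + 22)**2 = 58**2 = 3364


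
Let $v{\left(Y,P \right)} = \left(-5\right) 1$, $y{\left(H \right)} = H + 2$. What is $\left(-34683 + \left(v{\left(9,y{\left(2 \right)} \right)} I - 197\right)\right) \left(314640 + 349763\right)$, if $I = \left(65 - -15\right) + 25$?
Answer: $-23523188215$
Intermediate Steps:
$y{\left(H \right)} = 2 + H$
$v{\left(Y,P \right)} = -5$
$I = 105$ ($I = \left(65 + 15\right) + 25 = 80 + 25 = 105$)
$\left(-34683 + \left(v{\left(9,y{\left(2 \right)} \right)} I - 197\right)\right) \left(314640 + 349763\right) = \left(-34683 - 722\right) \left(314640 + 349763\right) = \left(-34683 - 722\right) 664403 = \left(-35405\right) 664403 = -23523188215$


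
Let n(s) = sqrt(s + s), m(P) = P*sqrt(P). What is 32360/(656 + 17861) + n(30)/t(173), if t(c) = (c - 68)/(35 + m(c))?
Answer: 32360/18517 + 2*sqrt(15)/3 + 346*sqrt(2595)/105 ≈ 172.19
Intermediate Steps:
m(P) = P**(3/2)
n(s) = sqrt(2)*sqrt(s) (n(s) = sqrt(2*s) = sqrt(2)*sqrt(s))
t(c) = (-68 + c)/(35 + c**(3/2)) (t(c) = (c - 68)/(35 + c**(3/2)) = (-68 + c)/(35 + c**(3/2)))
32360/(656 + 17861) + n(30)/t(173) = 32360/(656 + 17861) + (sqrt(2)*sqrt(30))/(((-68 + 173)/(35 + 173**(3/2)))) = 32360/18517 + (2*sqrt(15))/((105/(35 + 173*sqrt(173)))) = 32360*(1/18517) + (2*sqrt(15))/((105/(35 + 173*sqrt(173)))) = 32360/18517 + (2*sqrt(15))*(1/3 + 173*sqrt(173)/105) = 32360/18517 + 2*sqrt(15)*(1/3 + 173*sqrt(173)/105)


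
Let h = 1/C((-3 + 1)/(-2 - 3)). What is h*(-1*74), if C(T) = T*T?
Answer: -925/2 ≈ -462.50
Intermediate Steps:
C(T) = T**2
h = 25/4 (h = 1/(((-3 + 1)/(-2 - 3))**2) = 1/((-2/(-5))**2) = 1/((-2*(-1/5))**2) = 1/((2/5)**2) = 1/(4/25) = 25/4 ≈ 6.2500)
h*(-1*74) = 25*(-1*74)/4 = (25/4)*(-74) = -925/2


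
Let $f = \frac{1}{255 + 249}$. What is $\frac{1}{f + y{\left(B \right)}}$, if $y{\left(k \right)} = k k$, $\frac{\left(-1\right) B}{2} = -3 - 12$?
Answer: $\frac{504}{453601} \approx 0.0011111$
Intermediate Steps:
$B = 30$ ($B = - 2 \left(-3 - 12\right) = \left(-2\right) \left(-15\right) = 30$)
$y{\left(k \right)} = k^{2}$
$f = \frac{1}{504} \approx 0.0019841$
$\frac{1}{f + y{\left(B \right)}} = \frac{1}{\frac{1}{504} + 30^{2}} = \frac{1}{\frac{1}{504} + 900} = \frac{1}{\frac{453601}{504}} = \frac{504}{453601}$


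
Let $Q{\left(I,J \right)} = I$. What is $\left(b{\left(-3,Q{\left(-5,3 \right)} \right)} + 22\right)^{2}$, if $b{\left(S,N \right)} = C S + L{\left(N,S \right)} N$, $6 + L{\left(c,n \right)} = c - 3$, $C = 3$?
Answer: $6889$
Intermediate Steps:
$L{\left(c,n \right)} = -9 + c$ ($L{\left(c,n \right)} = -6 + \left(c - 3\right) = -6 + \left(-3 + c\right) = -9 + c$)
$b{\left(S,N \right)} = 3 S + N \left(-9 + N\right)$ ($b{\left(S,N \right)} = 3 S + \left(-9 + N\right) N = 3 S + N \left(-9 + N\right)$)
$\left(b{\left(-3,Q{\left(-5,3 \right)} \right)} + 22\right)^{2} = \left(\left(3 \left(-3\right) - 5 \left(-9 - 5\right)\right) + 22\right)^{2} = \left(\left(-9 - -70\right) + 22\right)^{2} = \left(\left(-9 + 70\right) + 22\right)^{2} = \left(61 + 22\right)^{2} = 83^{2} = 6889$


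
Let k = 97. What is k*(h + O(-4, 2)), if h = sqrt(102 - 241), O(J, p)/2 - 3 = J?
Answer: -194 + 97*I*sqrt(139) ≈ -194.0 + 1143.6*I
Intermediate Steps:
O(J, p) = 6 + 2*J
h = I*sqrt(139) (h = sqrt(-139) = I*sqrt(139) ≈ 11.79*I)
k*(h + O(-4, 2)) = 97*(I*sqrt(139) + (6 + 2*(-4))) = 97*(I*sqrt(139) + (6 - 8)) = 97*(I*sqrt(139) - 2) = 97*(-2 + I*sqrt(139)) = -194 + 97*I*sqrt(139)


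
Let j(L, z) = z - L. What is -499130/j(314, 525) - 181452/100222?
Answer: -25031046616/10573421 ≈ -2367.4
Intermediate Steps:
-499130/j(314, 525) - 181452/100222 = -499130/(525 - 1*314) - 181452/100222 = -499130/(525 - 314) - 181452*1/100222 = -499130/211 - 90726/50111 = -25031046616/10573421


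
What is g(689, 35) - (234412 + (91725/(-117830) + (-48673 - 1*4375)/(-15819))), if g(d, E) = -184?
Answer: -87456132735797/372790554 ≈ -2.3460e+5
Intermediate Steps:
g(689, 35) - (234412 + (91725/(-117830) + (-48673 - 1*4375)/(-15819))) = -184 - (234412 + (91725/(-117830) + (-48673 - 1*4375)/(-15819))) = -184 - (234412 + (91725*(-1/117830) + (-48673 - 4375)*(-1/15819))) = -184 - (234412 + (-18345/23566 - 53048*(-1/15819))) = -184 - (234412 + (-18345/23566 + 53048/15819)) = -184 - (234412 + 959929613/372790554) = -184 - 1*87387539273861/372790554 = -184 - 87387539273861/372790554 = -87456132735797/372790554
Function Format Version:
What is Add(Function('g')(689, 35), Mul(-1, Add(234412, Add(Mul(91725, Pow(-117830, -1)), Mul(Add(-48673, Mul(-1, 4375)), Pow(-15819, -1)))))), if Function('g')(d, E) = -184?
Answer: Rational(-87456132735797, 372790554) ≈ -2.3460e+5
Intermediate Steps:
Add(Function('g')(689, 35), Mul(-1, Add(234412, Add(Mul(91725, Pow(-117830, -1)), Mul(Add(-48673, Mul(-1, 4375)), Pow(-15819, -1)))))) = Add(-184, Mul(-1, Add(234412, Add(Mul(91725, Pow(-117830, -1)), Mul(Add(-48673, Mul(-1, 4375)), Pow(-15819, -1)))))) = Add(-184, Mul(-1, Add(234412, Add(Mul(91725, Rational(-1, 117830)), Mul(Add(-48673, -4375), Rational(-1, 15819)))))) = Add(-184, Mul(-1, Add(234412, Add(Rational(-18345, 23566), Mul(-53048, Rational(-1, 15819)))))) = Add(-184, Mul(-1, Add(234412, Add(Rational(-18345, 23566), Rational(53048, 15819))))) = Add(-184, Mul(-1, Add(234412, Rational(959929613, 372790554)))) = Add(-184, Mul(-1, Rational(87387539273861, 372790554))) = Add(-184, Rational(-87387539273861, 372790554)) = Rational(-87456132735797, 372790554)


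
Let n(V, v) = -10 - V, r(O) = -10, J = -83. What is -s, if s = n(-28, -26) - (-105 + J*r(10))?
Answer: 707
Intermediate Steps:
s = -707 (s = (-10 - 1*(-28)) - (-105 - 83*(-10)) = (-10 + 28) - (-105 + 830) = 18 - 1*725 = 18 - 725 = -707)
-s = -1*(-707) = 707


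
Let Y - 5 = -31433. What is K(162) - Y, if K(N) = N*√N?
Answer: 31428 + 1458*√2 ≈ 33490.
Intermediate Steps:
Y = -31428 (Y = 5 - 31433 = -31428)
K(N) = N^(3/2)
K(162) - Y = 162^(3/2) - 1*(-31428) = 1458*√2 + 31428 = 31428 + 1458*√2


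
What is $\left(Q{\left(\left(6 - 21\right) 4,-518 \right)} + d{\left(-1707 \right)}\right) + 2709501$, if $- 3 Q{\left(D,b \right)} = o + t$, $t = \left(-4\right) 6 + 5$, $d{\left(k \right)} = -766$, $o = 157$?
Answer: $2708689$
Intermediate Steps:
$t = -19$ ($t = -24 + 5 = -19$)
$Q{\left(D,b \right)} = -46$ ($Q{\left(D,b \right)} = - \frac{157 - 19}{3} = \left(- \frac{1}{3}\right) 138 = -46$)
$\left(Q{\left(\left(6 - 21\right) 4,-518 \right)} + d{\left(-1707 \right)}\right) + 2709501 = \left(-46 - 766\right) + 2709501 = -812 + 2709501 = 2708689$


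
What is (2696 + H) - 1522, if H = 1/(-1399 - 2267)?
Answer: 4303883/3666 ≈ 1174.0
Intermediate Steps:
H = -1/3666 (H = 1/(-3666) = -1/3666 ≈ -0.00027278)
(2696 + H) - 1522 = (2696 - 1/3666) - 1522 = 9883535/3666 - 1522 = 4303883/3666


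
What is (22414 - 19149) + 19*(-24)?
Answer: 2809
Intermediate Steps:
(22414 - 19149) + 19*(-24) = 3265 - 456 = 2809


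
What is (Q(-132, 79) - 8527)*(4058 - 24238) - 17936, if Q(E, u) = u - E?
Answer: 167798944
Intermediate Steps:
(Q(-132, 79) - 8527)*(4058 - 24238) - 17936 = ((79 - 1*(-132)) - 8527)*(4058 - 24238) - 17936 = ((79 + 132) - 8527)*(-20180) - 17936 = (211 - 8527)*(-20180) - 17936 = -8316*(-20180) - 17936 = 167816880 - 17936 = 167798944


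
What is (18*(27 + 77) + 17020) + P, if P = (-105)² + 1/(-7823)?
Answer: 234040690/7823 ≈ 29917.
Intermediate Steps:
P = 86248574/7823 (P = 11025 - 1/7823 = 86248574/7823 ≈ 11025.)
(18*(27 + 77) + 17020) + P = (18*(27 + 77) + 17020) + 86248574/7823 = (18*104 + 17020) + 86248574/7823 = (1872 + 17020) + 86248574/7823 = 18892 + 86248574/7823 = 234040690/7823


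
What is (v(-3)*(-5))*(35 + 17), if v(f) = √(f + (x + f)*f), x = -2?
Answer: -520*√3 ≈ -900.67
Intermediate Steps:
v(f) = √(f + f*(-2 + f)) (v(f) = √(f + (-2 + f)*f) = √(f + f*(-2 + f)))
(v(-3)*(-5))*(35 + 17) = (√(-3*(-1 - 3))*(-5))*(35 + 17) = (√(-3*(-4))*(-5))*52 = (√12*(-5))*52 = ((2*√3)*(-5))*52 = -10*√3*52 = -520*√3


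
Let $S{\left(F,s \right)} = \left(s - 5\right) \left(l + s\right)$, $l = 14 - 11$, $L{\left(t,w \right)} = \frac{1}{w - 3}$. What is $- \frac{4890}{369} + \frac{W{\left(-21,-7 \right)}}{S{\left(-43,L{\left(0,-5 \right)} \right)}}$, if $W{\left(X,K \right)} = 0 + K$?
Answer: $- \frac{36146}{2829} \approx -12.777$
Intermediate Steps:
$L{\left(t,w \right)} = \frac{1}{-3 + w}$
$l = 3$
$W{\left(X,K \right)} = K$
$S{\left(F,s \right)} = \left(-5 + s\right) \left(3 + s\right)$ ($S{\left(F,s \right)} = \left(s - 5\right) \left(3 + s\right) = \left(-5 + s\right) \left(3 + s\right)$)
$- \frac{4890}{369} + \frac{W{\left(-21,-7 \right)}}{S{\left(-43,L{\left(0,-5 \right)} \right)}} = - \frac{4890}{369} - \frac{7}{-15 + \left(\frac{1}{-3 - 5}\right)^{2} - \frac{2}{-3 - 5}} = \left(-4890\right) \frac{1}{369} - \frac{7}{-15 + \left(\frac{1}{-8}\right)^{2} - \frac{2}{-8}} = - \frac{1630}{123} - \frac{7}{-15 + \left(- \frac{1}{8}\right)^{2} - - \frac{1}{4}} = - \frac{1630}{123} - \frac{7}{-15 + \frac{1}{64} + \frac{1}{4}} = - \frac{1630}{123} - \frac{7}{- \frac{943}{64}} = - \frac{1630}{123} - - \frac{448}{943} = - \frac{1630}{123} + \frac{448}{943} = - \frac{36146}{2829}$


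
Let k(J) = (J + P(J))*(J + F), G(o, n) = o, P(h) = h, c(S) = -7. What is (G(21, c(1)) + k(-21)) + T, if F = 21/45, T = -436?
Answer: 2237/5 ≈ 447.40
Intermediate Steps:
F = 7/15 (F = 21*(1/45) = 7/15 ≈ 0.46667)
k(J) = 2*J*(7/15 + J) (k(J) = (J + J)*(J + 7/15) = (2*J)*(7/15 + J) = 2*J*(7/15 + J))
(G(21, c(1)) + k(-21)) + T = (21 + (2/15)*(-21)*(7 + 15*(-21))) - 436 = (21 + (2/15)*(-21)*(7 - 315)) - 436 = (21 + (2/15)*(-21)*(-308)) - 436 = (21 + 4312/5) - 436 = 4417/5 - 436 = 2237/5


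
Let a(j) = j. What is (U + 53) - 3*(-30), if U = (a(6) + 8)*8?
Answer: 255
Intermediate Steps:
U = 112 (U = (6 + 8)*8 = 14*8 = 112)
(U + 53) - 3*(-30) = (112 + 53) - 3*(-30) = 165 + 90 = 255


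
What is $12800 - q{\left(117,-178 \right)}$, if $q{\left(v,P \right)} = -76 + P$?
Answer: $13054$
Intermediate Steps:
$12800 - q{\left(117,-178 \right)} = 12800 - \left(-76 - 178\right) = 12800 - -254 = 12800 + 254 = 13054$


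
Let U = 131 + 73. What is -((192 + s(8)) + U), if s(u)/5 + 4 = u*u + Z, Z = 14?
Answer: -766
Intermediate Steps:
s(u) = 50 + 5*u² (s(u) = -20 + 5*(u*u + 14) = -20 + 5*(u² + 14) = -20 + 5*(14 + u²) = -20 + (70 + 5*u²) = 50 + 5*u²)
U = 204
-((192 + s(8)) + U) = -((192 + (50 + 5*8²)) + 204) = -((192 + (50 + 5*64)) + 204) = -((192 + (50 + 320)) + 204) = -((192 + 370) + 204) = -(562 + 204) = -1*766 = -766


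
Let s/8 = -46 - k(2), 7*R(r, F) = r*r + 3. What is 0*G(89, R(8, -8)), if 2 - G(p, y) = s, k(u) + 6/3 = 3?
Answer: 0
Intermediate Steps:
k(u) = 1 (k(u) = -2 + 3 = 1)
R(r, F) = 3/7 + r²/7 (R(r, F) = (r*r + 3)/7 = (r² + 3)/7 = (3 + r²)/7 = 3/7 + r²/7)
s = -376 (s = 8*(-46 - 1*1) = 8*(-46 - 1) = 8*(-47) = -376)
G(p, y) = 378 (G(p, y) = 2 - 1*(-376) = 2 + 376 = 378)
0*G(89, R(8, -8)) = 0*378 = 0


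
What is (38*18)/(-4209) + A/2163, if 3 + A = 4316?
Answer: 5557975/3034689 ≈ 1.8315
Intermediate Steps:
A = 4313 (A = -3 + 4316 = 4313)
(38*18)/(-4209) + A/2163 = (38*18)/(-4209) + 4313/2163 = 684*(-1/4209) + 4313*(1/2163) = -228/1403 + 4313/2163 = 5557975/3034689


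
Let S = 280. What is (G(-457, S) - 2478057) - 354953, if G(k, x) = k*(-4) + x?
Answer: -2830902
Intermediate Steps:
G(k, x) = x - 4*k (G(k, x) = -4*k + x = x - 4*k)
(G(-457, S) - 2478057) - 354953 = ((280 - 4*(-457)) - 2478057) - 354953 = ((280 + 1828) - 2478057) - 354953 = (2108 - 2478057) - 354953 = -2475949 - 354953 = -2830902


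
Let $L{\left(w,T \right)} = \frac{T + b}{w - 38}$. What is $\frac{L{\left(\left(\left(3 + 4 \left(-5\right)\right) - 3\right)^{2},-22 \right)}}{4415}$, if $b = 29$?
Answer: $\frac{7}{1598230} \approx 4.3798 \cdot 10^{-6}$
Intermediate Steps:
$L{\left(w,T \right)} = \frac{29 + T}{-38 + w}$ ($L{\left(w,T \right)} = \frac{T + 29}{w - 38} = \frac{29 + T}{-38 + w}$)
$\frac{L{\left(\left(\left(3 + 4 \left(-5\right)\right) - 3\right)^{2},-22 \right)}}{4415} = \frac{\frac{1}{-38 + \left(\left(3 + 4 \left(-5\right)\right) - 3\right)^{2}} \left(29 - 22\right)}{4415} = \frac{1}{-38 + \left(\left(3 - 20\right) - 3\right)^{2}} \cdot 7 \cdot \frac{1}{4415} = \frac{1}{-38 + \left(-17 - 3\right)^{2}} \cdot 7 \cdot \frac{1}{4415} = \frac{1}{-38 + \left(-20\right)^{2}} \cdot 7 \cdot \frac{1}{4415} = \frac{1}{-38 + 400} \cdot 7 \cdot \frac{1}{4415} = \frac{1}{362} \cdot 7 \cdot \frac{1}{4415} = \frac{7}{362} \cdot \frac{1}{4415} = \frac{7}{1598230}$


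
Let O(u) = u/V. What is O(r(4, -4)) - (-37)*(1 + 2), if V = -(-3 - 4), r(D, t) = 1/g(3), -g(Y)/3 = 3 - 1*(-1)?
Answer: 9323/84 ≈ 110.99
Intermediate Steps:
g(Y) = -12 (g(Y) = -3*(3 - 1*(-1)) = -3*(3 + 1) = -3*4 = -12)
r(D, t) = -1/12 (r(D, t) = 1/(-12) = -1/12)
V = 7 (V = -1*(-7) = 7)
O(u) = u/7
O(r(4, -4)) - (-37)*(1 + 2) = (⅐)*(-1/12) - (-37)*(1 + 2) = -1/84 - (-37)*3 = -1/84 - 37*(-3) = -1/84 + 111 = 9323/84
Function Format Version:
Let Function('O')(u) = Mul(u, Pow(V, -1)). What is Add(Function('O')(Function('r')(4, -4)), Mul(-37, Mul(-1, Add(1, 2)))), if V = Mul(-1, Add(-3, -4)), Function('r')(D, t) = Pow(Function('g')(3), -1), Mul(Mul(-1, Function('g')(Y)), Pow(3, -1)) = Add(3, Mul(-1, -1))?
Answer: Rational(9323, 84) ≈ 110.99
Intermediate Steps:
Function('g')(Y) = -12 (Function('g')(Y) = Mul(-3, Add(3, Mul(-1, -1))) = Mul(-3, Add(3, 1)) = Mul(-3, 4) = -12)
Function('r')(D, t) = Rational(-1, 12) (Function('r')(D, t) = Pow(-12, -1) = Rational(-1, 12))
V = 7 (V = Mul(-1, -7) = 7)
Function('O')(u) = Mul(Rational(1, 7), u) (Function('O')(u) = Mul(u, Pow(7, -1)) = Mul(u, Rational(1, 7)) = Mul(Rational(1, 7), u))
Add(Function('O')(Function('r')(4, -4)), Mul(-37, Mul(-1, Add(1, 2)))) = Add(Mul(Rational(1, 7), Rational(-1, 12)), Mul(-37, Mul(-1, Add(1, 2)))) = Add(Rational(-1, 84), Mul(-37, Mul(-1, 3))) = Add(Rational(-1, 84), Mul(-37, -3)) = Add(Rational(-1, 84), 111) = Rational(9323, 84)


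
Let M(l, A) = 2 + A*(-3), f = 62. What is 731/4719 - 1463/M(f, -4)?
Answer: -984809/9438 ≈ -104.35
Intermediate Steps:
M(l, A) = 2 - 3*A
731/4719 - 1463/M(f, -4) = 731/4719 - 1463/(2 - 3*(-4)) = 731*(1/4719) - 1463/(2 + 12) = 731/4719 - 1463/14 = 731/4719 - 1463*1/14 = 731/4719 - 209/2 = -984809/9438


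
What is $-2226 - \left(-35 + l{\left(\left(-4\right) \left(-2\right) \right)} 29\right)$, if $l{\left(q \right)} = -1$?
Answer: $-2162$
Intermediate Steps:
$-2226 - \left(-35 + l{\left(\left(-4\right) \left(-2\right) \right)} 29\right) = -2226 - \left(-35 - 29\right) = -2226 - -64 = -2226 + 64 = -2162$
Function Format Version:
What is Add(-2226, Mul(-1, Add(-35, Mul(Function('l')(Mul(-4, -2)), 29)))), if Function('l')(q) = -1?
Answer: -2162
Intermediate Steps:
Add(-2226, Mul(-1, Add(-35, Mul(Function('l')(Mul(-4, -2)), 29)))) = Add(-2226, Mul(-1, Add(-35, Mul(-1, 29)))) = Add(-2226, Mul(-1, Add(-35, -29))) = Add(-2226, Mul(-1, -64)) = Add(-2226, 64) = -2162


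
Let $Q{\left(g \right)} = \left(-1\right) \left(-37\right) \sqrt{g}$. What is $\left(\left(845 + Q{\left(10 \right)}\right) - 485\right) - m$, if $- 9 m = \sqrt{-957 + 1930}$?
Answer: $360 + 37 \sqrt{10} + \frac{\sqrt{973}}{9} \approx 480.47$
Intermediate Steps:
$m = - \frac{\sqrt{973}}{9}$ ($m = - \frac{\sqrt{-957 + 1930}}{9} = - \frac{\sqrt{973}}{9} \approx -3.4659$)
$Q{\left(g \right)} = 37 \sqrt{g}$
$\left(\left(845 + Q{\left(10 \right)}\right) - 485\right) - m = \left(\left(845 + 37 \sqrt{10}\right) - 485\right) - - \frac{\sqrt{973}}{9} = \left(360 + 37 \sqrt{10}\right) + \frac{\sqrt{973}}{9} = 360 + 37 \sqrt{10} + \frac{\sqrt{973}}{9}$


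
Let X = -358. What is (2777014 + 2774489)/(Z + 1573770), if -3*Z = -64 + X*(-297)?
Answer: 16654509/4615048 ≈ 3.6087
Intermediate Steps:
Z = -106262/3 (Z = -(-64 - 358*(-297))/3 = -(-64 + 106326)/3 = -⅓*106262 = -106262/3 ≈ -35421.)
(2777014 + 2774489)/(Z + 1573770) = (2777014 + 2774489)/(-106262/3 + 1573770) = 5551503/(4615048/3) = 5551503*(3/4615048) = 16654509/4615048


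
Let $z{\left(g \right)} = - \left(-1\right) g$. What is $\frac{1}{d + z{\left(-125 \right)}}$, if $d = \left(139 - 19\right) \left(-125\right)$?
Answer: $- \frac{1}{15125} \approx -6.6116 \cdot 10^{-5}$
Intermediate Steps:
$d = -15000$ ($d = 120 \left(-125\right) = -15000$)
$z{\left(g \right)} = g$
$\frac{1}{d + z{\left(-125 \right)}} = \frac{1}{-15000 - 125} = \frac{1}{-15125} = - \frac{1}{15125}$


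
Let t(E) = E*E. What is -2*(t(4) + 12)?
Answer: -56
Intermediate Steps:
t(E) = E²
-2*(t(4) + 12) = -2*(4² + 12) = -2*(16 + 12) = -2*28 = -56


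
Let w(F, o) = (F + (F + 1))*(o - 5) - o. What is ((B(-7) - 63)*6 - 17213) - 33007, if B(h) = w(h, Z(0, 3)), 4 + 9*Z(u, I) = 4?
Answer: -50208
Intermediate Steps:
Z(u, I) = 0 (Z(u, I) = -4/9 + (⅑)*4 = -4/9 + 4/9 = 0)
w(F, o) = -o + (1 + 2*F)*(-5 + o) (w(F, o) = (F + (1 + F))*(-5 + o) - o = (1 + 2*F)*(-5 + o) - o = -o + (1 + 2*F)*(-5 + o))
B(h) = -5 - 10*h (B(h) = -5 - 10*h + 2*h*0 = -5 - 10*h + 0 = -5 - 10*h)
((B(-7) - 63)*6 - 17213) - 33007 = (((-5 - 10*(-7)) - 63)*6 - 17213) - 33007 = (((-5 + 70) - 63)*6 - 17213) - 33007 = ((65 - 63)*6 - 17213) - 33007 = (2*6 - 17213) - 33007 = (12 - 17213) - 33007 = -17201 - 33007 = -50208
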